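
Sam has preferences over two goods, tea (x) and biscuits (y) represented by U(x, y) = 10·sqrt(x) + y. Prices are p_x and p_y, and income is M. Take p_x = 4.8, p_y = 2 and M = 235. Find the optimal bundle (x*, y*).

x* = 4.3403, y* = 107.0833

Utility is quasi-linear in y; the FOC for x is 5/√x = p_x/p_y.
Thus x* = (5·p_y/p_x)² — independent of M — with the rest of income spent on y.
Plugging in: x* = (5·2/4.8)² = 4.3403, y* = 107.0833.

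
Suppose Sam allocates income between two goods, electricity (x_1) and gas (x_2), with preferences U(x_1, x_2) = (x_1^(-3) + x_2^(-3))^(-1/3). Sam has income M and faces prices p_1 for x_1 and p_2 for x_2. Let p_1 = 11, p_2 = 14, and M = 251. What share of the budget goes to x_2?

share on x_2 = 0.5451

MU_x_1 ∝ x_1^(-4), MU_x_2 ∝ x_2^(-4), so MRS = (x_2/x_1)^(4) = p_1/p_2.
Hence x_2/x_1 = (p_1/p_2)^(1/(4)), i.e. raised to the 0.25 power.
With the ratio pinned down, the budget gives x_1* = M/(p_1 + p_2·(x_2/x_1)) and x_2* = (x_2/x_1)·x_1*.
Numerically x_2/x_1 = 0.941491, so x_1* = 251/(11 + 14·0.941491) = 10.3801 and x_2* = 0.941491·10.3801 = 9.7728.
Expenditure on x_2: 14·9.7728 = 136.8188; share = 0.5451.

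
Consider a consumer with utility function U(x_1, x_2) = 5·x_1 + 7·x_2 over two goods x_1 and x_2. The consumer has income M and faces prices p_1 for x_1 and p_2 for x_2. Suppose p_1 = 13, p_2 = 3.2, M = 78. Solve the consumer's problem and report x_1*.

x_1* = 0

Perfect substitutes: compare marginal utility per dollar. 5/p_1 vs 7/p_2 → 0.3846 vs 2.1875.
x_2 gives more utility per dollar, so spend all income on x_2: x_2* = M/p_2, x_1* = 0.
Numerically: x_1* = 0, x_2* = 24.375.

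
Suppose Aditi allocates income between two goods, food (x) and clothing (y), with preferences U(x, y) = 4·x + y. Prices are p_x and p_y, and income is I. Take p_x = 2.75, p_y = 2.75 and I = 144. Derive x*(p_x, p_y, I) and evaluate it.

x* = 52.3636

Perfect substitutes: compare marginal utility per dollar. 4/p_x vs 1/p_y → 1.4545 vs 0.3636.
x gives more utility per dollar, so spend all income on x: x* = I/p_x, y* = 0.
Numerically: x* = 52.3636, y* = 0.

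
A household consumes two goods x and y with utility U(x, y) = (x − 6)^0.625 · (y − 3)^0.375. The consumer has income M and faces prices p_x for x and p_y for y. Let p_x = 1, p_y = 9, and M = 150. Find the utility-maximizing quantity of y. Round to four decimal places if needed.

Let x' = x−6, y' = y−3. MRS = (5/3)·y'/x' = p_x/p_y.
After buying the subsistence bundle (6, 3), a share 0.625 of the remaining income goes to x: x* = 6 + 0.625·(M − 6p_x − 3p_y)/p_x.
Discretionary income = 150 − 6·1 − 3·9 = 117; y* = 3 + 0.375·117/9 = 7.875.

y* = 7.875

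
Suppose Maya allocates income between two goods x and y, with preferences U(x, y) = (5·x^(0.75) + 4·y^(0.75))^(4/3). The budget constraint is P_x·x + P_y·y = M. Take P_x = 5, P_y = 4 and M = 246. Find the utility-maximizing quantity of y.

y* = 27.3333

MU_x ∝ 5·x^(-0.25), MU_y ∝ 4·y^(-0.25), so MRS = (5/4)·(y/x)^(0.25) = P_x/P_y.
Solve for the ratio: y/x = [(4/5)·P_x/P_y]^(4).
With the ratio pinned down, the budget gives x* = M/(P_x + P_y·(y/x)) and y* = (y/x)·x*.
Numerically y/x = 1, so x* = 246/(5 + 4·1) = 27.3333 and y* = 1·27.3333 = 27.3333.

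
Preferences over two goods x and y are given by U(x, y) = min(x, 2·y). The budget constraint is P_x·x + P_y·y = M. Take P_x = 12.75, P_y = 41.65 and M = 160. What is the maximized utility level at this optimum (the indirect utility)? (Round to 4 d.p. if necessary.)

With perfect complements, no substitution: consume in ratio x:y = 2:1.
Budget: P_x·x + P_y·(1/2)·x = M, so (2·P_x + P_y)·x = 2·M.
Demand: x*(P_x,P_y,M) = 2·M/(2·P_x + P_y), y* = M/(2·P_x + P_y).
Here 2·12.75 + 41.65 = 67.15, giving x* = 4.7655 and y* = 2.3827.
Utility at the optimum: U(4.7655, 2.3827) = 4.7655.

V = 4.7655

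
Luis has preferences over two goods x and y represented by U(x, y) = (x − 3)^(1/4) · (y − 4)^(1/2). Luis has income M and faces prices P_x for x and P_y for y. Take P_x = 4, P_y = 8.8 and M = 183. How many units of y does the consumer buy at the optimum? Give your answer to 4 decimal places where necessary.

y* = 14.2879

MRS = (1/2)·(y−4)/(x−3). Tangency with P_x/P_y gives y−4 = 2·(P_x/P_y)·(x−3).
After buying the subsistence bundle (3, 4), a share 1/3 of the remaining income goes to x: x* = 3 + 1/3·(M − 3P_x − 4P_y)/P_x.
Discretionary income = 183 − 3·4 − 4·8.8 = 135.8; y* = 4 + 2/3·135.8/8.8 = 14.2879.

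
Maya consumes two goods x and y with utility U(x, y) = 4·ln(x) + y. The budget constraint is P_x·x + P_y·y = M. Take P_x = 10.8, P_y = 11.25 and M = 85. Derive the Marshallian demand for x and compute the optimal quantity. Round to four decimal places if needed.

x* = 4.1667

Set MRS = P_x/P_y: (4/x)/1 = P_x/P_y.
So x*(P_x,P_y) = 4·P_y/P_x, independent of income; and y* = (M − 4·P_y)/P_y.
At the given prices: x* = 4·11.25/10.8 = 4.1667.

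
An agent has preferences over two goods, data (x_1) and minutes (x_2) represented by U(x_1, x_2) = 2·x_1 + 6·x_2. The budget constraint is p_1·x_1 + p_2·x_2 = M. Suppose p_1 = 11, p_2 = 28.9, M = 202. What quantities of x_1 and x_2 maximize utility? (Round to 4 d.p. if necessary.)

Perfect substitutes: compare marginal utility per dollar. 2/p_1 vs 6/p_2 → 0.1818 vs 0.2076.
x_2 gives more utility per dollar, so spend all income on x_2: x_2* = M/p_2, x_1* = 0.
Numerically: x_1* = 0, x_2* = 6.9896.

x_1* = 0, x_2* = 6.9896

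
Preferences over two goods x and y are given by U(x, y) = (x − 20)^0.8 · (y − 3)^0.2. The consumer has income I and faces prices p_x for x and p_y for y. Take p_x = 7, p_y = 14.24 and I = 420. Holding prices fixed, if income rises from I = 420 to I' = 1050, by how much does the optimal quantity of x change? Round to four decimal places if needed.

Let x' = x−20, y' = y−3. MRS = 4·y'/x' = p_x/p_y.
Substituting into the budget: x* = 20 + 0.8·(I − 20·p_x − 3·p_y)/p_x, and y* = 3 + 0.2·(…)/p_y.
Discretionary income = 420 − 20·7 − 3·14.24 = 237.28; x* = 20 + 0.8·237.28/7 = 47.1177.
At I' = 1050: x* = 119.1177. Change: 119.1177 − 47.1177 = 72.

Δx* = 72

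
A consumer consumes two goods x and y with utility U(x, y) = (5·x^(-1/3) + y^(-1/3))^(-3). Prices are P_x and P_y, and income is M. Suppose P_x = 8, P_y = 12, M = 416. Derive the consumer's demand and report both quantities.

From the CES first-order condition, 5·(y/x)^(4/3) = P_x/P_y.
Hence y/x = ((1/5)·P_x/P_y)^(1/(4/3)), i.e. raised to the 0.75 power.
Substitute y = (y/x)·x into the budget: x* = M/(P_x + P_y·(y/x)).
Numerically y/x = 0.22065, so x* = 416/(8 + 12·0.22065) = 39.0691 and y* = 0.22065·39.0691 = 8.6206.

x* = 39.0691, y* = 8.6206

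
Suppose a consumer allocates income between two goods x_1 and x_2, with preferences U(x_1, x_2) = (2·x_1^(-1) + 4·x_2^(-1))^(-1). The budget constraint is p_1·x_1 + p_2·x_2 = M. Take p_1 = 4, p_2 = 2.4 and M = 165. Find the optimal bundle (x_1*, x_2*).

x_1* = 19.6856, x_2* = 35.9407

With the ratio pinned down, the budget gives x_1* = M/(p_1 + p_2·(x_2/x_1)) and x_2* = (x_2/x_1)·x_1*.
Numerically x_2/x_1 = 1.825742, so x_1* = 165/(4 + 2.4·1.825742) = 19.6856 and x_2* = 1.825742·19.6856 = 35.9407.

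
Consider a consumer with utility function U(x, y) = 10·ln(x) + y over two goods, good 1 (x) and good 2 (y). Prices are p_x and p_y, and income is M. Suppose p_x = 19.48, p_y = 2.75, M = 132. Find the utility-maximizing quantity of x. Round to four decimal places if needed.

So x*(p_x,p_y) = 10·p_y/p_x, independent of income; and y* = (M − 10·p_y)/p_y.
At the given prices: x* = 10·2.75/19.48 = 1.4117.

x* = 1.4117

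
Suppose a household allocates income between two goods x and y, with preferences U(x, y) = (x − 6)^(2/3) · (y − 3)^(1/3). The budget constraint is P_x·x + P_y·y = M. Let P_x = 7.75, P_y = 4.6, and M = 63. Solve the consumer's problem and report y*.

y* = 3.1957

After buying the subsistence bundle (6, 3), a share 2/3 of the remaining income goes to x: x* = 6 + 2/3·(M − 6P_x − 3P_y)/P_x.
Discretionary income = 63 − 6·7.75 − 3·4.6 = 2.7; y* = 3 + 1/3·2.7/4.6 = 3.1957.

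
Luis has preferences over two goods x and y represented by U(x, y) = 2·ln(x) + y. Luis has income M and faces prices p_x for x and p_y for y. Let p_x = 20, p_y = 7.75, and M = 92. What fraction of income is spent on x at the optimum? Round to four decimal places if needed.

share on x = 0.1685

Set MRS = p_x/p_y: (2/x)/1 = p_x/p_y.
So x*(p_x,p_y) = 2·p_y/p_x, independent of income; and y* = (M − 2·p_y)/p_y.
At the given prices: x* = 2·7.75/20 = 0.775, and y* = 9.871.
Expenditure on x: 20·0.775 = 15.5; share = 0.1685.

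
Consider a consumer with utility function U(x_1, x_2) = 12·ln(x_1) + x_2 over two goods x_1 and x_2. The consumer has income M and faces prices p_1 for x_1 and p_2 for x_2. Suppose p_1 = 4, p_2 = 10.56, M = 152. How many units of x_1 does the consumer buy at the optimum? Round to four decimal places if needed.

MU_x_1 = 12/x_1, MU_x_2 = 1. Tangency: 12/x_1 = p_1/p_2.
So x_1*(p_1,p_2) = 12·p_2/p_1, independent of income; and x_2* = (M − 12·p_2)/p_2.
At the given prices: x_1* = 12·10.56/4 = 31.68.

x_1* = 31.68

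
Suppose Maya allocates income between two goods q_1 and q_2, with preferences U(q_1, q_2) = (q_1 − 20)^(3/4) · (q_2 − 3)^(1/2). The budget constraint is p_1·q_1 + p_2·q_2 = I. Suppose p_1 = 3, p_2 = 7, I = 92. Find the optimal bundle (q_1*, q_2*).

q_1* = 22.2, q_2* = 3.6286

Let q_1' = q_1−20, q_2' = q_2−3. MRS = (3/2)·q_2'/q_1' = p_1/p_2.
After buying the subsistence bundle (20, 3), a share 0.6 of the remaining income goes to q_1: q_1* = 20 + 0.6·(I − 20p_1 − 3p_2)/p_1.
Discretionary income = 92 − 20·3 − 3·7 = 11; q_1* = 20 + 0.6·11/3 = 22.2; q_2* = 3 + 0.4·11/7 = 3.6286.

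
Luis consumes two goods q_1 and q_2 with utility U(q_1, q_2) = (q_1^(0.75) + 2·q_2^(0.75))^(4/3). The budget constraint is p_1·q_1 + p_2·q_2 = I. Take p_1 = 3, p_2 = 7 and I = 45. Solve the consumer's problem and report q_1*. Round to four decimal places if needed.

q_1* = 6.6387

MU_q_1 ∝ q_1^(-0.25), MU_q_2 ∝ 2·q_2^(-0.25), so MRS = (1/2)·(q_2/q_1)^(0.25) = p_1/p_2.
Solve for the ratio: q_2/q_1 = [2·p_1/p_2]^(4).
Substitute q_2 = (q_2/q_1)·q_1 into the budget: q_1* = I/(p_1 + p_2·(q_2/q_1)).
Numerically q_2/q_1 = 0.539775, so q_1* = 45/(3 + 7·0.539775) = 6.6387.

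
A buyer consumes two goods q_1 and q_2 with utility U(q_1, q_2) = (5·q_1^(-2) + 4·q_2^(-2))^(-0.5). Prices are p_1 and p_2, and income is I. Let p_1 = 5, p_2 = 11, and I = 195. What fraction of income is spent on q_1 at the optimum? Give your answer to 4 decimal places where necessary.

MU_q_1 ∝ 5·q_1^(-3), MU_q_2 ∝ 4·q_2^(-3), so MRS = (5/4)·(q_2/q_1)^(3) = p_1/p_2.
Hence q_2/q_1 = ((4/5)·p_1/p_2)^(1/(3)), i.e. raised to the 1/3 power.
With the ratio pinned down, the budget gives q_1* = I/(p_1 + p_2·(q_2/q_1)) and q_2* = (q_2/q_1)·q_1*.
Numerically q_2/q_1 = 0.713766, so q_1* = 195/(5 + 11·0.713766) = 15.1734 and q_2* = 0.713766·15.1734 = 10.8303.
Expenditure on q_1: 5·15.1734 = 75.8671; share = 0.3891.

share on q_1 = 0.3891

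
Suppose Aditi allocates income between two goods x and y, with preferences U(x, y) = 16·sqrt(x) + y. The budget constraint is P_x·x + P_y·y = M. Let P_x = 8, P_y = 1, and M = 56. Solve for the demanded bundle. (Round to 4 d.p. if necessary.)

x* = 1, y* = 48

Utility is quasi-linear in y; the FOC for x is 8/√x = P_x/P_y.
Thus x* = (8·P_y/P_x)² — independent of M — with the rest of income spent on y.
Plugging in: x* = (8·1/8)² = 1, y* = 48.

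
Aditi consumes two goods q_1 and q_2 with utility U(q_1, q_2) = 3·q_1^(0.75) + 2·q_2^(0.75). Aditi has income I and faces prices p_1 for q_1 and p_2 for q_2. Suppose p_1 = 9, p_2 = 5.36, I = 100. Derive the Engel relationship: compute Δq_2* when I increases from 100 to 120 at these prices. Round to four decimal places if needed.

Δq_2* = 1.8031

From the CES first-order condition, (3/2)·(q_2/q_1)^(0.25) = p_1/p_2.
Solve for the ratio: q_2/q_1 = [(2/3)·p_1/p_2]^(4).
With the ratio pinned down, the budget gives q_1* = I/(p_1 + p_2·(q_2/q_1)) and q_2* = (q_2/q_1)·q_1*.
Numerically q_2/q_1 = 1.570167, so q_1* = 100/(9 + 5.36·1.570167) = 5.7418 and q_2* = 1.570167·5.7418 = 9.0156.
At I' = 120: q_2* = 10.8187. Change: 10.8187 − 9.0156 = 1.8031.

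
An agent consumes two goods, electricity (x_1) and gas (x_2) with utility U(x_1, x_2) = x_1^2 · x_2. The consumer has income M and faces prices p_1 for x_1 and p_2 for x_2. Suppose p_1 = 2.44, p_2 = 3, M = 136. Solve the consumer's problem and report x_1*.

x_1* = 37.1585

Demand: x_1*(p_1,p_2,M) = 2/3·M/p_1 and x_2* = 1/3·M/p_2.
At p_1=2.44, p_2=3, M=136: x_1* = 2/3·136/2.44 = 37.1585.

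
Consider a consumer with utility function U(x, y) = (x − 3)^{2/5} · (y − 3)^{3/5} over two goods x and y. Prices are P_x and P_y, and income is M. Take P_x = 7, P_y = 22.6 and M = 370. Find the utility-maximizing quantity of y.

This is Cobb-Douglas in (x−3, y−3): tangency gives 0.4·P_y·(y−3) = 0.6·P_x·(x−3).
After buying the subsistence bundle (3, 3), a share 0.4 of the remaining income goes to x: x* = 3 + 0.4·(M − 3P_x − 3P_y)/P_x.
Discretionary income = 370 − 3·7 − 3·22.6 = 281.2; y* = 3 + 0.6·281.2/22.6 = 10.4655.

y* = 10.4655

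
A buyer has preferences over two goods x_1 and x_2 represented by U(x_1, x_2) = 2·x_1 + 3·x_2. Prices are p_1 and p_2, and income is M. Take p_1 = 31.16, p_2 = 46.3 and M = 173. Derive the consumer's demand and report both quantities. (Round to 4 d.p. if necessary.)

x_1* = 0, x_2* = 3.7365

Perfect substitutes: compare marginal utility per dollar. 2/p_1 vs 3/p_2 → 0.0642 vs 0.0648.
x_2 gives more utility per dollar, so spend all income on x_2: x_2* = M/p_2, x_1* = 0.
Numerically: x_1* = 0, x_2* = 3.7365.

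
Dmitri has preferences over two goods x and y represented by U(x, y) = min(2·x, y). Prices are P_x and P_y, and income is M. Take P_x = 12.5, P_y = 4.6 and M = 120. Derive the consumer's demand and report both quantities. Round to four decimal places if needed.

x* = 5.53, y* = 11.0599

Demand: x*(P_x,P_y,M) = M/(P_x + 2·P_y), y* = 2·M/(P_x + 2·P_y).
Here 12.5 + 2·4.6 = 21.7, giving x* = 5.53 and y* = 11.0599.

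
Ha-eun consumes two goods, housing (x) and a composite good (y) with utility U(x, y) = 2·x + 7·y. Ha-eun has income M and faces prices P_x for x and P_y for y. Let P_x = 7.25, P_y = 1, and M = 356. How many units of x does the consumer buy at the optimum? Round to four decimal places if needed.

x* = 0

Linear utility — the consumer picks whichever good has higher MU/price: 2/7.25 = 0.2759 vs 7/1 = 7.
y gives more utility per dollar, so spend all income on y: y* = M/P_y, x* = 0.
Numerically: x* = 0, y* = 356.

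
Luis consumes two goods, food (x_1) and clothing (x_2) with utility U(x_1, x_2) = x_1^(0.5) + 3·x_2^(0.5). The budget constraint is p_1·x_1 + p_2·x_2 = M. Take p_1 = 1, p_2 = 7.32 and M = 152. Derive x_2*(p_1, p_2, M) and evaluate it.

MU_x_1 ∝ x_1^(-0.5), MU_x_2 ∝ 3·x_2^(-0.5), so MRS = (1/3)·(x_2/x_1)^(0.5) = p_1/p_2.
Solve for the ratio: x_2/x_1 = [3·p_1/p_2]^(2).
Substitute x_2 = (x_2/x_1)·x_1 into the budget: x_1* = M/(p_1 + p_2·(x_2/x_1)).
Numerically x_2/x_1 = 0.167966, so x_1* = 152/(1 + 7.32·0.167966) = 68.1765 and x_2* = 0.167966·68.1765 = 11.4513.

x_2* = 11.4513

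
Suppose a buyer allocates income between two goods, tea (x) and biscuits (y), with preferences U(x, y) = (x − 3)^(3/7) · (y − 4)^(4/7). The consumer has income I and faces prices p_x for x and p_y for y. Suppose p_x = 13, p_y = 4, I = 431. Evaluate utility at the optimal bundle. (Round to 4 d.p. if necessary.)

Let x' = x−3, y' = y−4. MRS = (3/4)·y'/x' = p_x/p_y.
After buying the subsistence bundle (3, 4), a share 3/7 of the remaining income goes to x: x* = 3 + 3/7·(I − 3p_x − 4p_y)/p_x.
Discretionary income = 431 − 3·13 − 4·4 = 376; x* = 3 + 3/7·376/13 = 15.3956; y* = 4 + 4/7·376/4 = 57.7143.
Utility at the optimum: U(15.3956, 57.7143) = 28.6527.

V = 28.6527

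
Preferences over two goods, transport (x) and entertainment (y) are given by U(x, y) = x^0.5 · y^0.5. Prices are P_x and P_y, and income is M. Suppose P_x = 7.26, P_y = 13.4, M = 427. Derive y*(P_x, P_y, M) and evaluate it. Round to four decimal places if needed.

MU_x/MU_y = (0.5·y)/(0.5·x); tangency sets this equal to P_x/P_y.
Rearranging, P_y·y = P_x·x. Substituting into the budget gives P_x·x·(1 + 1) = M.
Demand: x*(P_x,P_y,M) = 0.5·M/P_x and y* = 0.5·M/P_y.
At P_x=7.26, P_y=13.4, M=427: y* = 0.5·427/13.4 = 15.9328.

y* = 15.9328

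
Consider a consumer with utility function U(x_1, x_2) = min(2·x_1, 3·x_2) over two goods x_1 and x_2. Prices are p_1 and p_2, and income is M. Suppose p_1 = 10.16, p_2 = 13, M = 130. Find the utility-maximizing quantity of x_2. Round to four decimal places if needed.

With perfect complements, no substitution: consume in ratio x_1:x_2 = 3:2.
Budget: p_1·x_1 + p_2·(2/3)·x_1 = M, so (3·p_1 + 2·p_2)·x_1 = 3·M.
Demand: x_1*(p_1,p_2,M) = 3·M/(3·p_1 + 2·p_2), x_2* = 2·M/(3·p_1 + 2·p_2).
Here 3·10.16 + 2·13 = 56.48, giving x_2* = 4.6034.

x_2* = 4.6034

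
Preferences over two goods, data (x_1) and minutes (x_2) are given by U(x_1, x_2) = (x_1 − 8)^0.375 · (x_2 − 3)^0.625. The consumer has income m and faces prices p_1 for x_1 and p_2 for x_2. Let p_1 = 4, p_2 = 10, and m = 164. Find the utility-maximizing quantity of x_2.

x_2* = 9.375

Substituting into the budget: x_1* = 8 + 0.375·(m − 8·p_1 − 3·p_2)/p_1, and x_2* = 3 + 0.625·(…)/p_2.
Discretionary income = 164 − 8·4 − 3·10 = 102; x_2* = 3 + 0.625·102/10 = 9.375.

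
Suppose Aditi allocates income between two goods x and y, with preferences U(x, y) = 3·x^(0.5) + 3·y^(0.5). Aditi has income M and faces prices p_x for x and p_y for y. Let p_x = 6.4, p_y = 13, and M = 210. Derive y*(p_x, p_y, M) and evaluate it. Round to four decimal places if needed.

y* = 5.3291

From the CES first-order condition, (y/x)^(0.5) = p_x/p_y.
Solve for the ratio: y/x = [p_x/p_y]^(2).
Substitute y = (y/x)·x into the budget: x* = M/(p_x + p_y·(y/x)).
Numerically y/x = 0.242367, so x* = 210/(6.4 + 13·0.242367) = 21.9878 and y* = 0.242367·21.9878 = 5.3291.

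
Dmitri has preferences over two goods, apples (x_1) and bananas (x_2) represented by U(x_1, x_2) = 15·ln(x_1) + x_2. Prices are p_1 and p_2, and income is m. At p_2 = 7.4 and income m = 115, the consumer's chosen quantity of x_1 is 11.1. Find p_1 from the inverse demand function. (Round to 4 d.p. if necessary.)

MU_x_1 = 15/x_1, MU_x_2 = 1. Tangency: 15/x_1 = p_1/p_2.
So x_1*(p_1,p_2) = 15·p_2/p_1, independent of income; and x_2* = (m − 15·p_2)/p_2.
Set x_1* = 11.1 in the demand function and solve for p_1: p_1 = 10.

p_1 = 10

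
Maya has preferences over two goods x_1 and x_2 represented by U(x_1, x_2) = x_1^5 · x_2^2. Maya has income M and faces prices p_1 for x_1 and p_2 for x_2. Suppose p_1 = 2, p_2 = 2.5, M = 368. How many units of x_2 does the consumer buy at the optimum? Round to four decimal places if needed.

The MRS is (5/2)·x_2/x_1. Set MRS = p_1/p_2.
So 5·p_2·x_2 = 2·p_1·x_1; combined with the budget, a share 5/7 of income goes to x_1.
Demand: x_1*(p_1,p_2,M) = 5/7·M/p_1 and x_2* = 2/7·M/p_2.
At p_1=2, p_2=2.5, M=368: x_2* = 2/7·368/2.5 = 42.0571.

x_2* = 42.0571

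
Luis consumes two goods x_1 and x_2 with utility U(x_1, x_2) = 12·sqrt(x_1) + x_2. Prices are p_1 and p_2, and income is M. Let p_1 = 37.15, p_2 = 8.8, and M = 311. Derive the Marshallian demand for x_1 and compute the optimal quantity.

x_1* = 2.02

Utility is quasi-linear in x_2; the FOC for x_1 is 6/√x_1 = p_1/p_2.
Solve: √x_1 = 6·p_2/p_1, so x_1*(p_1,p_2) = (6·p_2/p_1)², and x_2* = (M − p_1·x_1*)/p_2.
Plugging in: x_1* = (6·8.8/37.15)² = 2.02.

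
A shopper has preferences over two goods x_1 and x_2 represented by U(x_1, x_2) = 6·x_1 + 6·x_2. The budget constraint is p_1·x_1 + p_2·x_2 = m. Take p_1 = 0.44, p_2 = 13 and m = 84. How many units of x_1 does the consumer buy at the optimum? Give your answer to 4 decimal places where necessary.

x_1 gives more utility per dollar, so spend all income on x_1: x_1* = m/p_1, x_2* = 0.
Numerically: x_1* = 190.9091, x_2* = 0.

x_1* = 190.9091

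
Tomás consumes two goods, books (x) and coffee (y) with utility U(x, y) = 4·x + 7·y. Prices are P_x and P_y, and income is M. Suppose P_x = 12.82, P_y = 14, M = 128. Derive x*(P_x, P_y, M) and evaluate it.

x* = 0

y gives more utility per dollar, so spend all income on y: y* = M/P_y, x* = 0.
Numerically: x* = 0, y* = 9.1429.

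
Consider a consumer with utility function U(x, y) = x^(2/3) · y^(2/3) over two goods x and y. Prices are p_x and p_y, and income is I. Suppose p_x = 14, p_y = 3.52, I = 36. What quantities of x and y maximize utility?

x* = 1.2857, y* = 5.1136

Demand: x*(p_x,p_y,I) = 0.5·I/p_x and y* = 0.5·I/p_y.
At p_x=14, p_y=3.52, I=36: x* = 0.5·36/14 = 1.2857, y* = 5.1136.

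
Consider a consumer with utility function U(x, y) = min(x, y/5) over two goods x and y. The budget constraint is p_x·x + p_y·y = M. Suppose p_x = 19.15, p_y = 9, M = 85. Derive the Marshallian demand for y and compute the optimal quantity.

With perfect complements, no substitution: consume in ratio x:y = 1:5.
Budget: p_x·x + p_y·5·x = M, so (p_x + 5·p_y)·x = M.
Demand: x*(p_x,p_y,M) = M/(p_x + 5·p_y), y* = 5·M/(p_x + 5·p_y).
Here 19.15 + 5·9 = 64.15, giving y* = 6.6251.

y* = 6.6251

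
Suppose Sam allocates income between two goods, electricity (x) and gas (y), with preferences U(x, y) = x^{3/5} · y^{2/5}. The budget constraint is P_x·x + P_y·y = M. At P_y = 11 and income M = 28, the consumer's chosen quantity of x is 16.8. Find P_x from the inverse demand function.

Tangency: MRS = (3/2)·y/x = P_x/P_y.
Rearranging, P_y·y = (2/3)·P_x·x. Substituting into the budget gives P_x·x·(1 + (2/3)) = M.
Demand: x*(P_x,P_y,M) = 0.6·M/P_x and y* = 0.4·M/P_y.
Set x* = 16.8 in the demand function and solve for P_x: P_x = 1.

P_x = 1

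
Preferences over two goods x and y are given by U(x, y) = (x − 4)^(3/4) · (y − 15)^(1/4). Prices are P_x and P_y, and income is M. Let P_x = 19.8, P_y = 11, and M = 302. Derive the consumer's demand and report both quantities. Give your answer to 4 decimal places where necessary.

This is Cobb-Douglas in (x−4, y−15): tangency gives 0.75·P_y·(y−15) = 0.25·P_x·(x−4).
After buying the subsistence bundle (4, 15), a share 0.75 of the remaining income goes to x: x* = 4 + 0.75·(M − 4P_x − 15P_y)/P_x.
Discretionary income = 302 − 4·19.8 − 15·11 = 57.8; x* = 4 + 0.75·57.8/19.8 = 6.1894; y* = 15 + 0.25·57.8/11 = 16.3136.

x* = 6.1894, y* = 16.3136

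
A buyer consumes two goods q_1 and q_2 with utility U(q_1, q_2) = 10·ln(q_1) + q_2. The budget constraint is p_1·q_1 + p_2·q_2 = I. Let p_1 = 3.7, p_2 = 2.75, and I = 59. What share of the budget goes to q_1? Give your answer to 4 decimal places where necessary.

share on q_1 = 0.4661

Set MRS = p_1/p_2: (10/q_1)/1 = p_1/p_2.
So q_1*(p_1,p_2) = 10·p_2/p_1, independent of income; and q_2* = (I − 10·p_2)/p_2.
At the given prices: q_1* = 10·2.75/3.7 = 7.4324, and q_2* = 11.4545.
Expenditure on q_1: 3.7·7.4324 = 27.5; share = 0.4661.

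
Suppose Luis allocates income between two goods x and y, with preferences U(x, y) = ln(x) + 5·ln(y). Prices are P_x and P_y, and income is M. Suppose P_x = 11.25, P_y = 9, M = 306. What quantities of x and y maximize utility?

x* = 4.5333, y* = 28.3333

MU_x/MU_y = (y)/(5·x); tangency sets this equal to P_x/P_y.
So P_y·y = 5·P_x·x; combined with the budget, a share 1/6 of income goes to x.
Demand: x*(P_x,P_y,M) = 1/6·M/P_x and y* = 5/6·M/P_y.
At P_x=11.25, P_y=9, M=306: x* = 1/6·306/11.25 = 4.5333, y* = 28.3333.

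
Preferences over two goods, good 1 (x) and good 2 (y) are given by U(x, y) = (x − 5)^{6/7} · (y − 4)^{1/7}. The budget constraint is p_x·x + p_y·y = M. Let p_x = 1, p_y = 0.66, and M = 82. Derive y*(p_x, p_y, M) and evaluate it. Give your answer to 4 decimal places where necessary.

y* = 20.0952

This is Cobb-Douglas in (x−5, y−4): tangency gives 6/7·p_y·(y−4) = 1/7·p_x·(x−5).
Substituting into the budget: x* = 5 + 6/7·(M − 5·p_x − 4·p_y)/p_x, and y* = 4 + 1/7·(…)/p_y.
Discretionary income = 82 − 5·1 − 4·0.66 = 74.36; y* = 4 + 1/7·74.36/0.66 = 20.0952.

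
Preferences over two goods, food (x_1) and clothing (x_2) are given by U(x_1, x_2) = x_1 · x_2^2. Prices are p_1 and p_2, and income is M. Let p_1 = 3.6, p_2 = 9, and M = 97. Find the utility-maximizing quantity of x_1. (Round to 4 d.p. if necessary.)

x_1* = 8.9815

MU_x_1/MU_x_2 = (x_2)/(2·x_1); tangency sets this equal to p_1/p_2.
So p_2·x_2 = 2·p_1·x_1; combined with the budget, a share 1/3 of income goes to x_1.
Demand: x_1*(p_1,p_2,M) = 1/3·M/p_1 and x_2* = 2/3·M/p_2.
At p_1=3.6, p_2=9, M=97: x_1* = 1/3·97/3.6 = 8.9815.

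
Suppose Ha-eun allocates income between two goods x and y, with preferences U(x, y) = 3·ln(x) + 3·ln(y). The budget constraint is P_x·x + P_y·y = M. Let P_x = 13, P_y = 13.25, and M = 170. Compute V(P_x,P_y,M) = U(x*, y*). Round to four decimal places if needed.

Tangency: MRS = y/x = P_x/P_y.
Rearranging, P_y·y = P_x·x. Substituting into the budget gives P_x·x·(1 + 1) = M.
Demand: x*(P_x,P_y,M) = 0.5·M/P_x and y* = 0.5·M/P_y.
At P_x=13, P_y=13.25, M=170: x* = 0.5·170/13 = 6.5385, y* = 6.4151.
Utility at the optimum: U(6.5385, 6.4151) = 11.2091.

V = 11.2091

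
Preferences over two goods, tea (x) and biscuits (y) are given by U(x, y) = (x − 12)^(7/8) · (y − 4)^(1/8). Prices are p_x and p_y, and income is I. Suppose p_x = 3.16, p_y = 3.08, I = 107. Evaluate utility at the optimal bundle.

V = 12.3628

Let x' = x−12, y' = y−4. MRS = 7·y'/x' = p_x/p_y.
Substituting into the budget: x* = 12 + 0.875·(I − 12·p_x − 4·p_y)/p_x, and y* = 4 + 0.125·(…)/p_y.
Discretionary income = 107 − 12·3.16 − 4·3.08 = 56.76; x* = 12 + 0.875·56.76/3.16 = 27.7168; y* = 4 + 0.125·56.76/3.08 = 6.3036.
Utility at the optimum: U(27.7168, 6.3036) = 12.3628.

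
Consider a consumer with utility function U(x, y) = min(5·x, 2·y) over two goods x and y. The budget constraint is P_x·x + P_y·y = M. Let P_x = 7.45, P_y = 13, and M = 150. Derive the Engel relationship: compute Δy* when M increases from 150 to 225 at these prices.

Δy* = 4.6934

With perfect complements, no substitution: consume in ratio x:y = 2:5.
Budget: P_x·x + P_y·(5/2)·x = M, so (2·P_x + 5·P_y)·x = 2·M.
Demand: x*(P_x,P_y,M) = 2·M/(2·P_x + 5·P_y), y* = 5·M/(2·P_x + 5·P_y).
Here 2·7.45 + 5·13 = 79.9, giving y* = 9.3867.
At M' = 225: y* = 14.0801. Change: 14.0801 − 9.3867 = 4.6934.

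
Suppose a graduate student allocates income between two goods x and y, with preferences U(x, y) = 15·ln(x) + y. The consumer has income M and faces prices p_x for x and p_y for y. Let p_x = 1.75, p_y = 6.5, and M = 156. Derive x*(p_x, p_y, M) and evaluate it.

MU_x = 15/x, MU_y = 1. Tangency: 15/x = p_x/p_y.
So x*(p_x,p_y) = 15·p_y/p_x, independent of income; and y* = (M − 15·p_y)/p_y.
At the given prices: x* = 15·6.5/1.75 = 55.7143.

x* = 55.7143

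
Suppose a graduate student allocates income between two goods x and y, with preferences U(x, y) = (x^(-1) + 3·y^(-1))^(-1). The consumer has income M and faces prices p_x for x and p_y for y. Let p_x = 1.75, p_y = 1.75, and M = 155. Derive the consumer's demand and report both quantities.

x* = 32.4194, y* = 56.152

Substitute y = (y/x)·x into the budget: x* = M/(p_x + p_y·(y/x)).
Numerically y/x = 1.732051, so x* = 155/(1.75 + 1.75·1.732051) = 32.4194 and y* = 1.732051·32.4194 = 56.152.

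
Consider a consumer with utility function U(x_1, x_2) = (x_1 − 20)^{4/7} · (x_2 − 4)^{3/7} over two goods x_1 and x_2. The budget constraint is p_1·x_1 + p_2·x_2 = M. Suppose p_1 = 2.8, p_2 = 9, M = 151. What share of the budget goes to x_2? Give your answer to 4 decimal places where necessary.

share on x_2 = 0.4059

Let x_1' = x_1−20, x_2' = x_2−4. MRS = (4/3)·x_2'/x_1' = p_1/p_2.
Substituting into the budget: x_1* = 20 + 4/7·(M − 20·p_1 − 4·p_2)/p_1, and x_2* = 4 + 3/7·(…)/p_2.
Discretionary income = 151 − 20·2.8 − 4·9 = 59; x_1* = 20 + 4/7·59/2.8 = 32.0408; x_2* = 4 + 3/7·59/9 = 6.8095.
Expenditure on x_2: 9·6.8095 = 61.2857; share = 0.4059.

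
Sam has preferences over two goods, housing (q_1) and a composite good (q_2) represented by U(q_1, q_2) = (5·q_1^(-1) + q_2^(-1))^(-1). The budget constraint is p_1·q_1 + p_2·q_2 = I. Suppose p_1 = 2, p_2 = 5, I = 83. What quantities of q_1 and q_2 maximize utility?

MRS = MU_q_1/MU_q_2 = 5·(q_2/q_1)^(2). Set equal to p_1/p_2.
Hence q_2/q_1 = ((1/5)·p_1/p_2)^(1/(2)), i.e. raised to the 0.5 power.
Substitute q_2 = (q_2/q_1)·q_1 into the budget: q_1* = I/(p_1 + p_2·(q_2/q_1)).
Numerically q_2/q_1 = 0.282843, so q_1* = 83/(2 + 5·0.282843) = 24.3101 and q_2* = 0.282843·24.3101 = 6.8759.

q_1* = 24.3101, q_2* = 6.8759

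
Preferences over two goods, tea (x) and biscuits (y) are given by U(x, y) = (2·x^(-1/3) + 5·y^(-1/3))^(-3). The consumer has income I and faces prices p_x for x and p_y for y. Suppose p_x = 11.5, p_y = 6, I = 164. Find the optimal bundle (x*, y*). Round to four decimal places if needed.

x* = 5.302, y* = 17.1712

MRS = MU_x/MU_y = (2/5)·(y/x)^(4/3). Set equal to p_x/p_y.
Hence y/x = ((5/2)·p_x/p_y)^(1/(4/3)), i.e. raised to the 0.75 power.
With the ratio pinned down, the budget gives x* = I/(p_x + p_y·(y/x)) and y* = (y/x)·x*.
Numerically y/x = 3.238657, so x* = 164/(11.5 + 6·3.238657) = 5.302 and y* = 3.238657·5.302 = 17.1712.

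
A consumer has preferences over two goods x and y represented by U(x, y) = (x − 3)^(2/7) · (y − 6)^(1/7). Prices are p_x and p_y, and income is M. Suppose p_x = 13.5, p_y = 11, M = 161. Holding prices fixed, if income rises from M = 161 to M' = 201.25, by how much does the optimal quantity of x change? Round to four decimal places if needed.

After buying the subsistence bundle (3, 6), a share 2/3 of the remaining income goes to x: x* = 3 + 2/3·(M − 3p_x − 6p_y)/p_x.
Discretionary income = 161 − 3·13.5 − 6·11 = 54.5; x* = 3 + 2/3·54.5/13.5 = 5.6914.
At M' = 201.25: x* = 7.679. Change: 7.679 − 5.6914 = 1.9877.

Δx* = 1.9877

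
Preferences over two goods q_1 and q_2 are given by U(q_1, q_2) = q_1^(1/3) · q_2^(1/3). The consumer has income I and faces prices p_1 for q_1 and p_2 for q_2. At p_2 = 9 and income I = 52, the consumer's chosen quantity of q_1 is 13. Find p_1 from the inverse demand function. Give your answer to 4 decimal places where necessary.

MU_q_1/MU_q_2 = (1/3·q_2)/(1/3·q_1); tangency sets this equal to p_1/p_2.
So 1/3·p_2·q_2 = 1/3·p_1·q_1; combined with the budget, a share 0.5 of income goes to q_1.
Demand: q_1*(p_1,p_2,I) = 0.5·I/p_1 and q_2* = 0.5·I/p_2.
Set q_1* = 13 in the demand function and solve for p_1: p_1 = 2.

p_1 = 2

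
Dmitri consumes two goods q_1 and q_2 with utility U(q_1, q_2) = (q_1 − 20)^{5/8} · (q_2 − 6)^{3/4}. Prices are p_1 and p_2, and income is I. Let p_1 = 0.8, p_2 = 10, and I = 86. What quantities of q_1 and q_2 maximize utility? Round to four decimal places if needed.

q_1* = 25.6818, q_2* = 6.5455

Let q_1' = q_1−20, q_2' = q_2−6. MRS = (5/6)·q_2'/q_1' = p_1/p_2.
Substituting into the budget: q_1* = 20 + 5/11·(I − 20·p_1 − 6·p_2)/p_1, and q_2* = 6 + 6/11·(…)/p_2.
Discretionary income = 86 − 20·0.8 − 6·10 = 10; q_1* = 20 + 5/11·10/0.8 = 25.6818; q_2* = 6 + 6/11·10/10 = 6.5455.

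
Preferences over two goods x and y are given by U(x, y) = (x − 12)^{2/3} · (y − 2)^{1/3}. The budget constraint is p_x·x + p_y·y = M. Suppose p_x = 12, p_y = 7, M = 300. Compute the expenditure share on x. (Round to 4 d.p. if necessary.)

share on x = 0.7956

Let x' = x−12, y' = y−2. MRS = 2·y'/x' = p_x/p_y.
After buying the subsistence bundle (12, 2), a share 2/3 of the remaining income goes to x: x* = 12 + 2/3·(M − 12p_x − 2p_y)/p_x.
Discretionary income = 300 − 12·12 − 2·7 = 142; x* = 12 + 2/3·142/12 = 19.8889; y* = 2 + 1/3·142/7 = 8.7619.
Expenditure on x: 12·19.8889 = 238.6667; share = 0.7956.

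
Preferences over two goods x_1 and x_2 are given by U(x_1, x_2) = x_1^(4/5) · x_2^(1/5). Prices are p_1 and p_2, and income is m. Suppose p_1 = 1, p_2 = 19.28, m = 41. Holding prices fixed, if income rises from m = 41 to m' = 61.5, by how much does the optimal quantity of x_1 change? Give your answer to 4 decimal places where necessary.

Δx_1* = 16.4

The MRS is 4·x_2/x_1. Set MRS = p_1/p_2.
Rearranging, p_2·x_2 = (1/4)·p_1·x_1. Substituting into the budget gives p_1·x_1·(1 + (1/4)) = m.
Demand: x_1*(p_1,p_2,m) = 0.8·m/p_1 and x_2* = 0.2·m/p_2.
At p_1=1, p_2=19.28, m=41: x_1* = 0.8·41/1 = 32.8.
At m' = 61.5: x_1* = 49.2. Change: 49.2 − 32.8 = 16.4.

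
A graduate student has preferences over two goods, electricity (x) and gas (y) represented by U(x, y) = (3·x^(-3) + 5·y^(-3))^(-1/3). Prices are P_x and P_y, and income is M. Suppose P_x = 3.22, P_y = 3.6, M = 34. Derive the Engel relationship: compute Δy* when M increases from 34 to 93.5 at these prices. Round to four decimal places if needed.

Δy* = 9.134

MRS = MU_x/MU_y = (3/5)·(y/x)^(4). Set equal to P_x/P_y.
Solve for the ratio: y/x = [(5/3)·P_x/P_y]^(0.25).
Substitute y = (y/x)·x into the budget: x* = M/(P_x + P_y·(y/x)).
Numerically y/x = 1.10497, so x* = 34/(3.22 + 3.6·1.10497) = 4.7236 and y* = 1.10497·4.7236 = 5.2194.
At M' = 93.5: y* = 14.3535. Change: 14.3535 − 5.2194 = 9.134.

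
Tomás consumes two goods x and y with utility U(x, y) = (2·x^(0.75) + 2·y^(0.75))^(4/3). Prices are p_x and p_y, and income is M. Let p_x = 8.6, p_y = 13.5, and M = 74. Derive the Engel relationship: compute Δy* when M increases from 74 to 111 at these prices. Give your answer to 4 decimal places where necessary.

Δy* = 0.563

Numerically y/x = 0.164687, so x* = 74/(8.6 + 13.5·0.164687) = 6.8371 and y* = 0.164687·6.8371 = 1.126.
At M' = 111: y* = 1.689. Change: 1.689 − 1.126 = 0.563.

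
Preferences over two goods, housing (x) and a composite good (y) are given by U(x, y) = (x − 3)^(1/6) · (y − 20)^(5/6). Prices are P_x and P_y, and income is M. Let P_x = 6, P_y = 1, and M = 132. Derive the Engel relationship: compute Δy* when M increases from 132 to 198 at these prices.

This is Cobb-Douglas in (x−3, y−20): tangency gives 1/6·P_y·(y−20) = 5/6·P_x·(x−3).
Substituting into the budget: x* = 3 + 1/6·(M − 3·P_x − 20·P_y)/P_x, and y* = 20 + 5/6·(…)/P_y.
Discretionary income = 132 − 3·6 − 20·1 = 94; y* = 20 + 5/6·94/1 = 98.3333.
At M' = 198: y* = 153.3333. Change: 153.3333 − 98.3333 = 55.

Δy* = 55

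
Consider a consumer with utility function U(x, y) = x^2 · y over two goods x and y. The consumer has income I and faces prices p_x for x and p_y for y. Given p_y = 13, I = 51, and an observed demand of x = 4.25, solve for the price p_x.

p_x = 8

Tangency: MRS = 2·y/x = p_x/p_y.
Rearranging, p_y·y = (1/2)·p_x·x. Substituting into the budget gives p_x·x·(1 + (1/2)) = I.
Demand: x*(p_x,p_y,I) = 2/3·I/p_x and y* = 1/3·I/p_y.
Set x* = 4.25 in the demand function and solve for p_x: p_x = 8.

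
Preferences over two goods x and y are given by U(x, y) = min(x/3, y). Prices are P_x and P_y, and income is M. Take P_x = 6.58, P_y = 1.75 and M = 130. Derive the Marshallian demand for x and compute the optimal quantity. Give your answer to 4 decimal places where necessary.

Here 3·6.58 + 1.75 = 21.49, giving x* = 18.148.

x* = 18.148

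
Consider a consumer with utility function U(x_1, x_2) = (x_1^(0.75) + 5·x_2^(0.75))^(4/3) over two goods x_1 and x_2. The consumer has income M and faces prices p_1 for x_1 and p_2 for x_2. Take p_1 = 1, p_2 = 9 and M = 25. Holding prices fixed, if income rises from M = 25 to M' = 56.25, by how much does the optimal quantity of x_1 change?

From the CES first-order condition, (1/5)·(x_2/x_1)^(0.25) = p_1/p_2.
Hence x_2/x_1 = (5·p_1/p_2)^(1/(0.25)), i.e. raised to the 4 power.
With the ratio pinned down, the budget gives x_1* = M/(p_1 + p_2·(x_2/x_1)) and x_2* = (x_2/x_1)·x_1*.
Numerically x_2/x_1 = 0.09526, so x_1* = 25/(1 + 9·0.09526) = 13.4601.
At M' = 56.25: x_1* = 30.2853. Change: 30.2853 − 13.4601 = 16.8251.

Δx_1* = 16.8251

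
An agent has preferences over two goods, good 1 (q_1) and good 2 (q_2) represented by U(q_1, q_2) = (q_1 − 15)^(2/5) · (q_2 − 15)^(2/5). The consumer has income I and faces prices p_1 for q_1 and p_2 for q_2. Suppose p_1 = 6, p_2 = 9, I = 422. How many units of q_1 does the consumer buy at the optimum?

q_1* = 31.4167

MRS = (q_2−15)/(q_1−15). Tangency with p_1/p_2 gives q_2−15 = (p_1/p_2)·(q_1−15).
Substituting into the budget: q_1* = 15 + 0.5·(I − 15·p_1 − 15·p_2)/p_1, and q_2* = 15 + 0.5·(…)/p_2.
Discretionary income = 422 − 15·6 − 15·9 = 197; q_1* = 15 + 0.5·197/6 = 31.4167.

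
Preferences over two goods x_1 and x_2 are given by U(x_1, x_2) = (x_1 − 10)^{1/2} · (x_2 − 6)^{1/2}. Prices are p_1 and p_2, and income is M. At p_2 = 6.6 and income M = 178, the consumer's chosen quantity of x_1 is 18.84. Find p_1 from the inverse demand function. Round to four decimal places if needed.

MRS = (x_2−6)/(x_1−10). Tangency with p_1/p_2 gives x_2−6 = (p_1/p_2)·(x_1−10).
Substituting into the budget: x_1* = 10 + 0.5·(M − 10·p_1 − 6·p_2)/p_1, and x_2* = 6 + 0.5·(…)/p_2.
Set x_1* = 18.84 in the demand function and solve for p_1: p_1 = 5.

p_1 = 5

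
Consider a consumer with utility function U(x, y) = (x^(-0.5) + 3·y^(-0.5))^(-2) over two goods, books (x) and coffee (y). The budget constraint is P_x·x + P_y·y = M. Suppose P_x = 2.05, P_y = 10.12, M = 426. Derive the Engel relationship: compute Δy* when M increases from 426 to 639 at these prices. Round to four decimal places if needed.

MU_x ∝ x^(-1.5), MU_y ∝ 3·y^(-1.5), so MRS = (1/3)·(y/x)^(1.5) = P_x/P_y.
Hence y/x = (3·P_x/P_y)^(1/(1.5)), i.e. raised to the 2/3 power.
Substitute y = (y/x)·x into the budget: x* = M/(P_x + P_y·(y/x)).
Numerically y/x = 0.717458, so x* = 426/(2.05 + 10.12·0.717458) = 45.7539 and y* = 0.717458·45.7539 = 32.8265.
At M' = 639: y* = 49.2398. Change: 49.2398 − 32.8265 = 16.4133.

Δy* = 16.4133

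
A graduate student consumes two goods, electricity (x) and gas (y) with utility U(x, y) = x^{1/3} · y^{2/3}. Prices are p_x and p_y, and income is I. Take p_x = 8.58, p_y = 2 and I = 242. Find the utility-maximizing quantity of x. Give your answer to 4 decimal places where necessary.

At p_x=8.58, p_y=2, I=242: x* = 1/3·242/8.58 = 9.4017.

x* = 9.4017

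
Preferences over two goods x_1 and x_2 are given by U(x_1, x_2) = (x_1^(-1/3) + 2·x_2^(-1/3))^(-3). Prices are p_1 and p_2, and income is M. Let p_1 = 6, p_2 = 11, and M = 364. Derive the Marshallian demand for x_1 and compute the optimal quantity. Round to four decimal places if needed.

x_1* = 20.5165

With the ratio pinned down, the budget gives x_1* = M/(p_1 + p_2·(x_2/x_1)) and x_2* = (x_2/x_1)·x_1*.
Numerically x_2/x_1 = 1.067435, so x_1* = 364/(6 + 11·1.067435) = 20.5165.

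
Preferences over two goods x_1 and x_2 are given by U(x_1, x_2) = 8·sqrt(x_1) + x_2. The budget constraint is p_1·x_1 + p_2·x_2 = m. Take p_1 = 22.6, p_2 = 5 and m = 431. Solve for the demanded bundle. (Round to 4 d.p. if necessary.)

x_1* = 0.7831, x_2* = 82.6602

Utility is quasi-linear in x_2; the FOC for x_1 is 4/√x_1 = p_1/p_2.
Thus x_1* = (4·p_2/p_1)² — independent of m — with the rest of income spent on x_2.
Plugging in: x_1* = (4·5/22.6)² = 0.7831, x_2* = 82.6602.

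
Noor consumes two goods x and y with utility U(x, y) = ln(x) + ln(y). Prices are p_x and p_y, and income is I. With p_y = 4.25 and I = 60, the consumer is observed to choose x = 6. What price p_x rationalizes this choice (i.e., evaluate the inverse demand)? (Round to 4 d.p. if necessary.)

p_x = 5

The MRS is y/x. Set MRS = p_x/p_y.
So p_y·y = p_x·x; combined with the budget, a share 0.5 of income goes to x.
Demand: x*(p_x,p_y,I) = 0.5·I/p_x and y* = 0.5·I/p_y.
Set x* = 6 in the demand function and solve for p_x: p_x = 5.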